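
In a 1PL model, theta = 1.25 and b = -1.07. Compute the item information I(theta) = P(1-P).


P = 1/(1+exp(-(1.25--1.07))) = 0.9105
I = P*(1-P) = 0.9105 * 0.0895
I = 0.0815

0.0815


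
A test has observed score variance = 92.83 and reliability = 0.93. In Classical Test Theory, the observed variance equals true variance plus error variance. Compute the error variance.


var_true = rxx * var_obs = 0.93 * 92.83 = 86.3319
var_error = var_obs - var_true
var_error = 92.83 - 86.3319
var_error = 6.4981

6.4981


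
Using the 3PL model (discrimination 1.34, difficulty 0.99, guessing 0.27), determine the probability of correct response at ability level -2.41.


logit = 1.34*(-2.41 - 0.99) = -4.556
P* = 1/(1 + exp(--4.556)) = 0.0104
P = 0.27 + (1 - 0.27) * 0.0104
P = 0.2776

0.2776


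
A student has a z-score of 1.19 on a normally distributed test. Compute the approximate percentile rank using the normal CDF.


CDF(z) = 0.5 * (1 + erf(z/sqrt(2)))
erf(0.8415) = 0.766
CDF = 0.883
Percentile rank = 0.883 * 100 = 88.3

88.3


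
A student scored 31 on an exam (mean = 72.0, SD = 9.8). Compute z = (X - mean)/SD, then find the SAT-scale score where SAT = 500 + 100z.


z = (X - mean) / SD = (31 - 72.0) / 9.8
z = -41.0 / 9.8
z = -4.1837
SAT-scale = SAT = 500 + 100z
Carry z at full precision (z = -41.0 / 9.8) into the conversion:
SAT-scale = 500 + 100 * (-41.0 / 9.8) = 500 + -4100 / 9.8
SAT-scale = 500 + -418.3673
SAT-scale = 81.6327

81.6327


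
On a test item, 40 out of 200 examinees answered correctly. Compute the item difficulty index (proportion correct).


Item difficulty p = number correct / total examinees
p = 40 / 200
p = 0.2

0.2


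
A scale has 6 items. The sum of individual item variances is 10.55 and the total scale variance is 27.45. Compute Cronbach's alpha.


alpha = (k/(k-1)) * (1 - sum(si^2)/s_total^2)
= (6/5) * (1 - 10.55/27.45)
alpha = 0.7388

0.7388


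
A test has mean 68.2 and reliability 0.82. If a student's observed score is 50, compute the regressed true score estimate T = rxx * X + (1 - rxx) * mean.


T_est = rxx * X + (1 - rxx) * mean
T_est = 0.82 * 50 + 0.18 * 68.2
T_est = 41.0 + 12.276
T_est = 53.276

53.276


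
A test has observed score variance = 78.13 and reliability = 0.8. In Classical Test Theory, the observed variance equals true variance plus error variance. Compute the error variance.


var_true = rxx * var_obs = 0.8 * 78.13 = 62.504
var_error = var_obs - var_true
var_error = 78.13 - 62.504
var_error = 15.626

15.626


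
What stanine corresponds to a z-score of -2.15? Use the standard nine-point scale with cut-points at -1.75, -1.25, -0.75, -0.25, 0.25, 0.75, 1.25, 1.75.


Stanine boundaries: [-1.75, -1.25, -0.75, -0.25, 0.25, 0.75, 1.25, 1.75]
z = -2.15
Check each boundary:
  z < -1.75
  z < -1.25
  z < -0.75
  z < -0.25
  z < 0.25
  z < 0.75
  z < 1.25
  z < 1.75
Highest qualifying boundary gives stanine = 1

1


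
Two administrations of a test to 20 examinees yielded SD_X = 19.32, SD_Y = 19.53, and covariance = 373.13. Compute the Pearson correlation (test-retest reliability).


r = cov(X,Y) / (SD_X * SD_Y)
r = 373.13 / (19.32 * 19.53)
r = 373.13 / 377.3196
r = 0.9889

0.9889


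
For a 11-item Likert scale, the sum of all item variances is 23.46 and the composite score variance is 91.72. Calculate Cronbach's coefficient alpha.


alpha = (k/(k-1)) * (1 - sum(si^2)/s_total^2)
= (11/10) * (1 - 23.46/91.72)
alpha = 0.8186

0.8186


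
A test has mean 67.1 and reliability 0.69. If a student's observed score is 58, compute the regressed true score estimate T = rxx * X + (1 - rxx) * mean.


T_est = rxx * X + (1 - rxx) * mean
T_est = 0.69 * 58 + 0.31 * 67.1
T_est = 40.02 + 20.801
T_est = 60.821

60.821


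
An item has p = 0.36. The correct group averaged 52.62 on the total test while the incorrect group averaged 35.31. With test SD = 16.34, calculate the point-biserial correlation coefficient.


q = 1 - p = 0.64
rpb = ((M1 - M0) / SD) * sqrt(p * q)
rpb = ((52.62 - 35.31) / 16.34) * sqrt(0.36 * 0.64)
rpb = 0.5085

0.5085


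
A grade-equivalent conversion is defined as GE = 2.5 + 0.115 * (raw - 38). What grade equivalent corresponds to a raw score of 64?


raw - median = 64 - 38 = 26
slope * diff = 0.115 * 26 = 2.99
GE = 2.5 + 2.99
GE = 5.49

5.49


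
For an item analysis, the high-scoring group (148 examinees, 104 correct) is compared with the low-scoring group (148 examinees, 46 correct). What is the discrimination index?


p_upper = 104/148 = 0.7027
p_lower = 46/148 = 0.3108
D = 0.7027 - 0.3108 = 0.3919

0.3919


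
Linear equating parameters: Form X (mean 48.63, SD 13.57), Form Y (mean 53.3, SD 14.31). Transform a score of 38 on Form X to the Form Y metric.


slope = SD_Y / SD_X = 14.31 / 13.57 ~ 1.0545
intercept = mean_Y - slope * mean_X = 53.3 - (14.31 / 13.57) * 48.63 ~ 2.0181
Y = slope * X + intercept. To avoid rounding drift from the rounded slope/intercept, evaluate the equivalent form Y = mean_Y + SD_Y * (X - mean_X) / SD_X at full precision:
Y = 53.3 + 14.31 * (38 - 48.63) / 13.57
Y = 53.3 - 14.31 * 10.63 / 13.57
Y = 53.3 - 152.1153 / 13.57
Y = 53.3 - 11.2097
Y = 42.0903

42.0903


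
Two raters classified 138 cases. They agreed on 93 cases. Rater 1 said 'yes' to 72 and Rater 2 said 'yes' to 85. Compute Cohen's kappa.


P_o = 93/138 = 0.673913
P_e = (72*85 + 66*53) / 19044 = 0.505041
kappa = (P_o - P_e) / (1 - P_e)
kappa = (0.673913 - 0.505041) / (1 - 0.505041)
kappa = 0.3412

0.3412


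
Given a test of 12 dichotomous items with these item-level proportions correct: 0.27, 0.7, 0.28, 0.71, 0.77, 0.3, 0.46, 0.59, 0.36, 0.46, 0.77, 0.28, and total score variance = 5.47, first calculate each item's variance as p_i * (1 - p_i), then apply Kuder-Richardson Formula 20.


For each item, compute p_i * q_i:
  Item 1: 0.27 * 0.73 = 0.1971
  Item 2: 0.7 * 0.3 = 0.21
  Item 3: 0.28 * 0.72 = 0.2016
  Item 4: 0.71 * 0.29 = 0.2059
  Item 5: 0.77 * 0.23 = 0.1771
  Item 6: 0.3 * 0.7 = 0.21
  Item 7: 0.46 * 0.54 = 0.2484
  Item 8: 0.59 * 0.41 = 0.2419
  Item 9: 0.36 * 0.64 = 0.2304
  Item 10: 0.46 * 0.54 = 0.2484
  Item 11: 0.77 * 0.23 = 0.1771
  Item 12: 0.28 * 0.72 = 0.2016
Sum(p_i * q_i) = 0.1971 + 0.21 + 0.2016 + 0.2059 + 0.1771 + 0.21 + 0.2484 + 0.2419 + 0.2304 + 0.2484 + 0.1771 + 0.2016 = 2.5495
KR-20 = (k/(k-1)) * (1 - Sum(p_i*q_i) / Var_total)
= (12/11) * (1 - 2.5495/5.47)
= 1.0909 * 0.5339
KR-20 = 0.5824

0.5824


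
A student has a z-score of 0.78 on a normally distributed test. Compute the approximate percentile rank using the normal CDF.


CDF(z) = 0.5 * (1 + erf(z/sqrt(2)))
erf(0.5515) = 0.5646
CDF = 0.7823
Percentile rank = 0.7823 * 100 = 78.23

78.23


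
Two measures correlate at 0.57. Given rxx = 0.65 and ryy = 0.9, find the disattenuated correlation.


r_corrected = rxy / sqrt(rxx * ryy)
= 0.57 / sqrt(0.65 * 0.9)
= 0.57 / sqrt(0.585)
= 0.57 / 0.764853
r_corrected = 0.7452

0.7452


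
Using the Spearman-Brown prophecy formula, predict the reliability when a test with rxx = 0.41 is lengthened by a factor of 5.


r_new = (n * rxx) / (1 + (n-1) * rxx)
r_new = (5 * 0.41) / (1 + 4 * 0.41)
r_new = 2.05 / 2.64
r_new = 0.7765

0.7765


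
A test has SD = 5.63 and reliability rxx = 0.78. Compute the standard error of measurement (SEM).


SEM = SD * sqrt(1 - rxx)
SEM = 5.63 * sqrt(1 - 0.78)
SEM = 5.63 * sqrt(0.22) = 5.63 * 0.469042
SEM = 2.6407

2.6407


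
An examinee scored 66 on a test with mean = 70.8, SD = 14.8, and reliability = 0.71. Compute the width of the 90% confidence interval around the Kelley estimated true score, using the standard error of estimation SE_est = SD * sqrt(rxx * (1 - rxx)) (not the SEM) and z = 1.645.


True score estimate = 0.71*66 + 0.29*70.8 = 67.392
SE_est = SD * sqrt(rxx * (1 - rxx)) = 14.8 * sqrt(0.71 * 0.29) = 14.8 * sqrt(0.2059) = 6.715678
CI = T_est +/- z * SE_est, so width = 2 * z * SE_est = 2 * 1.645 * 6.715678
Width = 22.0946

22.0946


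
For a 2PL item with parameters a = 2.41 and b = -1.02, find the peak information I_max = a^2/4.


For 2PL, max info at theta = b = -1.02
I_max = a^2 / 4 = 2.41^2 / 4
= 5.8081 / 4
I_max = 1.452

1.452


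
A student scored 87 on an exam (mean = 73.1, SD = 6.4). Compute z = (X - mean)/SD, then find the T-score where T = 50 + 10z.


z = (X - mean) / SD = (87 - 73.1) / 6.4
z = 13.9 / 6.4
z = 2.1719
T-score = T = 50 + 10z
Carry z at full precision (z = 13.9 / 6.4) into the conversion:
T-score = 50 + 10 * (13.9 / 6.4) = 50 + 139 / 6.4
T-score = 50 + 21.7188
T-score = 71.7188

71.7188


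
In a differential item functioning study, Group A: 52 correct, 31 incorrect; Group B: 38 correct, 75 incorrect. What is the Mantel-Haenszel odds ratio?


Odds_A = 52/31 = 1.6774
Odds_B = 38/75 = 0.5067
OR = Odds_A / Odds_B = 1.6774 / 0.5067
Exactly, OR = (52 * 75) / (31 * 38) = 3900 / 1178
OR = 3.3107

3.3107


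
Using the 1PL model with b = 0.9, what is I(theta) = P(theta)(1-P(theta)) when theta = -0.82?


P = 1/(1+exp(-(-0.82-0.9))) = 0.1519
I = P*(1-P) = 0.1519 * 0.8481
I = 0.1288

0.1288


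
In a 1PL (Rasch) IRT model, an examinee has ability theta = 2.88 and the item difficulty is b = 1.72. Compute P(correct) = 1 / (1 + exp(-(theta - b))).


theta - b = 2.88 - 1.72 = 1.16
exp(-(theta - b)) = exp(-1.16) = 0.3135
P = 1 / (1 + 0.3135)
P = 0.7613

0.7613


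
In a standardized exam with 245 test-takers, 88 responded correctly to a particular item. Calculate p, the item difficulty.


Item difficulty p = number correct / total examinees
p = 88 / 245
p = 0.3592

0.3592


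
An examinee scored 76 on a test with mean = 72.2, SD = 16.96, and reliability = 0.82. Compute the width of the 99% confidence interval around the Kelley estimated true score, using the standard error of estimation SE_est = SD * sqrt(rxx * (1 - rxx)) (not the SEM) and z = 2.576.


True score estimate = 0.82*76 + 0.18*72.2 = 75.316
SE_est = SD * sqrt(rxx * (1 - rxx)) = 16.96 * sqrt(0.82 * 0.18) = 16.96 * sqrt(0.1476) = 6.515819
CI = T_est +/- z * SE_est, so width = 2 * z * SE_est = 2 * 2.576 * 6.515819
Width = 33.5695

33.5695


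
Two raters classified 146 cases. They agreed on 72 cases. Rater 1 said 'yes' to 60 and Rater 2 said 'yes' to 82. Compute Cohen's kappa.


P_o = 72/146 = 0.493151
P_e = (60*82 + 86*64) / 21316 = 0.489022
kappa = (P_o - P_e) / (1 - P_e)
kappa = (0.493151 - 0.489022) / (1 - 0.489022)
kappa = 0.0081

0.0081


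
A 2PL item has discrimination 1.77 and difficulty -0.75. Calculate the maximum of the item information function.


For 2PL, max info at theta = b = -0.75
I_max = a^2 / 4 = 1.77^2 / 4
= 3.1329 / 4
I_max = 0.7832

0.7832


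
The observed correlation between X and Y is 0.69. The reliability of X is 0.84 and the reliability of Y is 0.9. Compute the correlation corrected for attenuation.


r_corrected = rxy / sqrt(rxx * ryy)
= 0.69 / sqrt(0.84 * 0.9)
= 0.69 / sqrt(0.756)
= 0.69 / 0.869483
r_corrected = 0.7936

0.7936


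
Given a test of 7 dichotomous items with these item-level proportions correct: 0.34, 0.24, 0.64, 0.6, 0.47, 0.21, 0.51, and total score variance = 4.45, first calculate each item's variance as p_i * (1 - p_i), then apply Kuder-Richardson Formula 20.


For each item, compute p_i * q_i:
  Item 1: 0.34 * 0.66 = 0.2244
  Item 2: 0.24 * 0.76 = 0.1824
  Item 3: 0.64 * 0.36 = 0.2304
  Item 4: 0.6 * 0.4 = 0.24
  Item 5: 0.47 * 0.53 = 0.2491
  Item 6: 0.21 * 0.79 = 0.1659
  Item 7: 0.51 * 0.49 = 0.2499
Sum(p_i * q_i) = 0.2244 + 0.1824 + 0.2304 + 0.24 + 0.2491 + 0.1659 + 0.2499 = 1.5421
KR-20 = (k/(k-1)) * (1 - Sum(p_i*q_i) / Var_total)
= (7/6) * (1 - 1.5421/4.45)
= 1.1667 * 0.6535
KR-20 = 0.7624

0.7624


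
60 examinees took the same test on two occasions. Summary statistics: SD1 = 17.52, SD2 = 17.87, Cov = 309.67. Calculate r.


r = cov(X,Y) / (SD_X * SD_Y)
r = 309.67 / (17.52 * 17.87)
r = 309.67 / 313.0824
r = 0.9891

0.9891


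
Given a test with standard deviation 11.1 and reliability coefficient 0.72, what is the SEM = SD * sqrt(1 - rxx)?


SEM = SD * sqrt(1 - rxx)
SEM = 11.1 * sqrt(1 - 0.72)
SEM = 11.1 * sqrt(0.28) = 11.1 * 0.52915
SEM = 5.8736

5.8736


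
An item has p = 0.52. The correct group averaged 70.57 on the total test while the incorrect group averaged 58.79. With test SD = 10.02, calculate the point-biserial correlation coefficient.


q = 1 - p = 0.48
rpb = ((M1 - M0) / SD) * sqrt(p * q)
rpb = ((70.57 - 58.79) / 10.02) * sqrt(0.52 * 0.48)
rpb = 0.5874

0.5874


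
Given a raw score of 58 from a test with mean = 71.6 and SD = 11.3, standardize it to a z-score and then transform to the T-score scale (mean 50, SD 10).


z = (X - mean) / SD = (58 - 71.6) / 11.3
z = -13.6 / 11.3
z = -1.2035
T-score = T = 50 + 10z
Carry z at full precision (z = -13.6 / 11.3) into the conversion:
T-score = 50 + 10 * (-13.6 / 11.3) = 50 + -136 / 11.3
T-score = 50 + -12.0354
T-score = 37.9646

37.9646


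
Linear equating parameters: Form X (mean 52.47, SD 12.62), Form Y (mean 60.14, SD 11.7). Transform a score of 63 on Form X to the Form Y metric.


slope = SD_Y / SD_X = 11.7 / 12.62 ~ 0.9271
intercept = mean_Y - slope * mean_X = 60.14 - (11.7 / 12.62) * 52.47 ~ 11.4951
Y = slope * X + intercept. To avoid rounding drift from the rounded slope/intercept, evaluate the equivalent form Y = mean_Y + SD_Y * (X - mean_X) / SD_X at full precision:
Y = 60.14 + 11.7 * (63 - 52.47) / 12.62
Y = 60.14 + 11.7 * 10.53 / 12.62
Y = 60.14 + 123.201 / 12.62
Y = 60.14 + 9.7624
Y = 69.9024

69.9024


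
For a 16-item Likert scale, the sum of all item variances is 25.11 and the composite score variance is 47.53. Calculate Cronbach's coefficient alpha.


alpha = (k/(k-1)) * (1 - sum(si^2)/s_total^2)
= (16/15) * (1 - 25.11/47.53)
alpha = 0.5031

0.5031


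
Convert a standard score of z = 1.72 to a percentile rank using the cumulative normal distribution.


CDF(z) = 0.5 * (1 + erf(z/sqrt(2)))
erf(1.2162) = 0.9146
CDF = 0.9573
Percentile rank = 0.9573 * 100 = 95.73

95.73


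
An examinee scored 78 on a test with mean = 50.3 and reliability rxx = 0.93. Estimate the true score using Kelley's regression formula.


T_est = rxx * X + (1 - rxx) * mean
T_est = 0.93 * 78 + 0.07 * 50.3
T_est = 72.54 + 3.521
T_est = 76.061

76.061


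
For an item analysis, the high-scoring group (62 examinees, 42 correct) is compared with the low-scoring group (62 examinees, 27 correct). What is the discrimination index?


p_upper = 42/62 = 0.6774
p_lower = 27/62 = 0.4355
D = 0.6774 - 0.4355 = 0.2419

0.2419


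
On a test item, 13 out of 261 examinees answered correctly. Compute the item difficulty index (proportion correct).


Item difficulty p = number correct / total examinees
p = 13 / 261
p = 0.0498

0.0498


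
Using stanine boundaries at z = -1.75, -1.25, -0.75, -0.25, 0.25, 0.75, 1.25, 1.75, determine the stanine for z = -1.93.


Stanine boundaries: [-1.75, -1.25, -0.75, -0.25, 0.25, 0.75, 1.25, 1.75]
z = -1.93
Check each boundary:
  z < -1.75
  z < -1.25
  z < -0.75
  z < -0.25
  z < 0.25
  z < 0.75
  z < 1.25
  z < 1.75
Highest qualifying boundary gives stanine = 1

1


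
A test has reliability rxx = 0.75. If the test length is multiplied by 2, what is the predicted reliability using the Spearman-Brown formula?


r_new = (n * rxx) / (1 + (n-1) * rxx)
r_new = (2 * 0.75) / (1 + 1 * 0.75)
r_new = 1.5 / 1.75
r_new = 0.8571

0.8571


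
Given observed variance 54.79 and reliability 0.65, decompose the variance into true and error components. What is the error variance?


var_true = rxx * var_obs = 0.65 * 54.79 = 35.6135
var_error = var_obs - var_true
var_error = 54.79 - 35.6135
var_error = 19.1765

19.1765


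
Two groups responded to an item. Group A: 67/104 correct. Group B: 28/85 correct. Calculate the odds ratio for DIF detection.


Odds_A = 67/37 = 1.8108
Odds_B = 28/57 = 0.4912
OR = Odds_A / Odds_B = 1.8108 / 0.4912
Exactly, OR = (67 * 57) / (37 * 28) = 3819 / 1036
OR = 3.6863

3.6863


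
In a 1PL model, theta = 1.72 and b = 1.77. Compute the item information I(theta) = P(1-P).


P = 1/(1+exp(-(1.72-1.77))) = 0.4875
I = P*(1-P) = 0.4875 * 0.5125
I = 0.2498

0.2498


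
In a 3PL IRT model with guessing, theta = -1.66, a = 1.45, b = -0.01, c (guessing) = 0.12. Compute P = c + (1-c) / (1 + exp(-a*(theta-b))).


logit = 1.45*(-1.66 - -0.01) = -2.3925
P* = 1/(1 + exp(--2.3925)) = 0.0837
P = 0.12 + (1 - 0.12) * 0.0837
P = 0.1937

0.1937


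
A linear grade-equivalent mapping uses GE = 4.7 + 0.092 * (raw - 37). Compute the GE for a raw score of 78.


raw - median = 78 - 37 = 41
slope * diff = 0.092 * 41 = 3.772
GE = 4.7 + 3.772
GE = 8.472

8.472


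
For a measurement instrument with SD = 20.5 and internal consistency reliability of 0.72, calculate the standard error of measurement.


SEM = SD * sqrt(1 - rxx)
SEM = 20.5 * sqrt(1 - 0.72)
SEM = 20.5 * sqrt(0.28) = 20.5 * 0.52915
SEM = 10.8476

10.8476


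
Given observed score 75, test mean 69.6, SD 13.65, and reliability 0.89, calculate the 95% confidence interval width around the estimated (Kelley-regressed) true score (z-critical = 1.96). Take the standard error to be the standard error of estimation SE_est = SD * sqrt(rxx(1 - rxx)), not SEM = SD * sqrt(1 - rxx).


True score estimate = 0.89*75 + 0.11*69.6 = 74.406
SE_est = SD * sqrt(rxx * (1 - rxx)) = 13.65 * sqrt(0.89 * 0.11) = 13.65 * sqrt(0.0979) = 4.270945
CI = T_est +/- z * SE_est, so width = 2 * z * SE_est = 2 * 1.96 * 4.270945
Width = 16.7421

16.7421


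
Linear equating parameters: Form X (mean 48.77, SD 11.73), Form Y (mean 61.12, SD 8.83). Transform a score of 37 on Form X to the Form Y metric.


slope = SD_Y / SD_X = 8.83 / 11.73 ~ 0.7528
intercept = mean_Y - slope * mean_X = 61.12 - (8.83 / 11.73) * 48.77 ~ 24.4074
Y = slope * X + intercept. To avoid rounding drift from the rounded slope/intercept, evaluate the equivalent form Y = mean_Y + SD_Y * (X - mean_X) / SD_X at full precision:
Y = 61.12 + 8.83 * (37 - 48.77) / 11.73
Y = 61.12 - 8.83 * 11.77 / 11.73
Y = 61.12 - 103.9291 / 11.73
Y = 61.12 - 8.8601
Y = 52.2599

52.2599


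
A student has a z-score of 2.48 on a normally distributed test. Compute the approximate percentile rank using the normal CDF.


CDF(z) = 0.5 * (1 + erf(z/sqrt(2)))
erf(1.7536) = 0.9869
CDF = 0.9934
Percentile rank = 0.9934 * 100 = 99.34

99.34


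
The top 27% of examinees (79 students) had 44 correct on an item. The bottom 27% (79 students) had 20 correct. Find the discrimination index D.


p_upper = 44/79 = 0.557
p_lower = 20/79 = 0.2532
D = 0.557 - 0.2532 = 0.3038

0.3038


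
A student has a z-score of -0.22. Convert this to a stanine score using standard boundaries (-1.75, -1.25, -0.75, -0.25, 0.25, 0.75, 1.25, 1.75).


Stanine boundaries: [-1.75, -1.25, -0.75, -0.25, 0.25, 0.75, 1.25, 1.75]
z = -0.22
Check each boundary:
  z >= -1.75 -> could be stanine 2
  z >= -1.25 -> could be stanine 3
  z >= -0.75 -> could be stanine 4
  z >= -0.25 -> could be stanine 5
  z < 0.25
  z < 0.75
  z < 1.25
  z < 1.75
Highest qualifying boundary gives stanine = 5

5


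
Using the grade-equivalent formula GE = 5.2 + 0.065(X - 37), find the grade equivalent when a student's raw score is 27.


raw - median = 27 - 37 = -10
slope * diff = 0.065 * -10 = -0.65
GE = 5.2 + -0.65
GE = 4.55

4.55


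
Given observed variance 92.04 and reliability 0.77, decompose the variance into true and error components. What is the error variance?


var_true = rxx * var_obs = 0.77 * 92.04 = 70.8708
var_error = var_obs - var_true
var_error = 92.04 - 70.8708
var_error = 21.1692

21.1692


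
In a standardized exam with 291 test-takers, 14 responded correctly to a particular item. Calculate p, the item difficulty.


Item difficulty p = number correct / total examinees
p = 14 / 291
p = 0.0481

0.0481


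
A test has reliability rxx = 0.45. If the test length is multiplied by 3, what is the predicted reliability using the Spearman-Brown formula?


r_new = (n * rxx) / (1 + (n-1) * rxx)
r_new = (3 * 0.45) / (1 + 2 * 0.45)
r_new = 1.35 / 1.9
r_new = 0.7105

0.7105


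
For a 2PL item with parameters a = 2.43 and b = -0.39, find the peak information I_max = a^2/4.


For 2PL, max info at theta = b = -0.39
I_max = a^2 / 4 = 2.43^2 / 4
= 5.9049 / 4
I_max = 1.4762

1.4762


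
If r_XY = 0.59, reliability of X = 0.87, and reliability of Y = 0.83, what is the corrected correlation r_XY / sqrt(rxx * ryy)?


r_corrected = rxy / sqrt(rxx * ryy)
= 0.59 / sqrt(0.87 * 0.83)
= 0.59 / sqrt(0.7221)
= 0.59 / 0.849765
r_corrected = 0.6943

0.6943


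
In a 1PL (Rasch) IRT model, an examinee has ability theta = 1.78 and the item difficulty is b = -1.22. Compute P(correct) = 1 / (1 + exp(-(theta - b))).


theta - b = 1.78 - -1.22 = 3.0
exp(-(theta - b)) = exp(-3.0) = 0.0498
P = 1 / (1 + 0.0498)
P = 0.9526

0.9526


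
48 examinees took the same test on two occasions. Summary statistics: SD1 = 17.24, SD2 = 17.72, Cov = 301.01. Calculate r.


r = cov(X,Y) / (SD_X * SD_Y)
r = 301.01 / (17.24 * 17.72)
r = 301.01 / 305.4928
r = 0.9853

0.9853


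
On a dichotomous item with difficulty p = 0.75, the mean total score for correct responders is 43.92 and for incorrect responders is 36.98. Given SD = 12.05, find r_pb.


q = 1 - p = 0.25
rpb = ((M1 - M0) / SD) * sqrt(p * q)
rpb = ((43.92 - 36.98) / 12.05) * sqrt(0.75 * 0.25)
rpb = 0.2494

0.2494


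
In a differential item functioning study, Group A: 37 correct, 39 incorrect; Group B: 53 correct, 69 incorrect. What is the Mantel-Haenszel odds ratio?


Odds_A = 37/39 = 0.9487
Odds_B = 53/69 = 0.7681
OR = Odds_A / Odds_B = 0.9487 / 0.7681
Exactly, OR = (37 * 69) / (39 * 53) = 2553 / 2067
OR = 1.2351

1.2351


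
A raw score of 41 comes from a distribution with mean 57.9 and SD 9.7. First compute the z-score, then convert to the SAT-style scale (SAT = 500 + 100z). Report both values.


z = (X - mean) / SD = (41 - 57.9) / 9.7
z = -16.9 / 9.7
z = -1.7423
SAT-scale = SAT = 500 + 100z
Carry z at full precision (z = -16.9 / 9.7) into the conversion:
SAT-scale = 500 + 100 * (-16.9 / 9.7) = 500 + -1690 / 9.7
SAT-scale = 500 + -174.2268
SAT-scale = 325.7732

325.7732


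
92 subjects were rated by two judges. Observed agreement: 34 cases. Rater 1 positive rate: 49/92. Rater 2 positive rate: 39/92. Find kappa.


P_o = 34/92 = 0.369565
P_e = (49*39 + 43*53) / 8464 = 0.495038
kappa = (P_o - P_e) / (1 - P_e)
kappa = (0.369565 - 0.495038) / (1 - 0.495038)
kappa = -0.2485

-0.2485


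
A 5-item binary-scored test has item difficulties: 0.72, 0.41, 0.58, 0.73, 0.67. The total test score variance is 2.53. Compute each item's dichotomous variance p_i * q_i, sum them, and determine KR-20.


For each item, compute p_i * q_i:
  Item 1: 0.72 * 0.28 = 0.2016
  Item 2: 0.41 * 0.59 = 0.2419
  Item 3: 0.58 * 0.42 = 0.2436
  Item 4: 0.73 * 0.27 = 0.1971
  Item 5: 0.67 * 0.33 = 0.2211
Sum(p_i * q_i) = 0.2016 + 0.2419 + 0.2436 + 0.1971 + 0.2211 = 1.1053
KR-20 = (k/(k-1)) * (1 - Sum(p_i*q_i) / Var_total)
= (5/4) * (1 - 1.1053/2.53)
= 1.25 * 0.5631
KR-20 = 0.7039

0.7039


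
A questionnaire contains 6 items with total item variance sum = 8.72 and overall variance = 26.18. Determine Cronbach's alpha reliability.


alpha = (k/(k-1)) * (1 - sum(si^2)/s_total^2)
= (6/5) * (1 - 8.72/26.18)
alpha = 0.8003

0.8003


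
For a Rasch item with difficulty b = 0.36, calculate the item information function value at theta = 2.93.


P = 1/(1+exp(-(2.93-0.36))) = 0.9289
I = P*(1-P) = 0.9289 * 0.0711
I = 0.066

0.066


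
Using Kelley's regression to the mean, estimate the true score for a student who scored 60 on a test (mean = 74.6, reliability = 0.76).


T_est = rxx * X + (1 - rxx) * mean
T_est = 0.76 * 60 + 0.24 * 74.6
T_est = 45.6 + 17.904
T_est = 63.504

63.504


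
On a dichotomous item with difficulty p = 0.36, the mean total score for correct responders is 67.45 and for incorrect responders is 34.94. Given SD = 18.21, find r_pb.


q = 1 - p = 0.64
rpb = ((M1 - M0) / SD) * sqrt(p * q)
rpb = ((67.45 - 34.94) / 18.21) * sqrt(0.36 * 0.64)
rpb = 0.8569

0.8569


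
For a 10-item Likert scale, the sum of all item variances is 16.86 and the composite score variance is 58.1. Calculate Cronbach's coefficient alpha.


alpha = (k/(k-1)) * (1 - sum(si^2)/s_total^2)
= (10/9) * (1 - 16.86/58.1)
alpha = 0.7887

0.7887


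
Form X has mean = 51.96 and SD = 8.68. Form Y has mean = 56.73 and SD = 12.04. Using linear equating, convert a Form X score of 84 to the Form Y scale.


slope = SD_Y / SD_X = 12.04 / 8.68 ~ 1.3871
intercept = mean_Y - slope * mean_X = 56.73 - (12.04 / 8.68) * 51.96 ~ -15.3435
Y = slope * X + intercept. To avoid rounding drift from the rounded slope/intercept, evaluate the equivalent form Y = mean_Y + SD_Y * (X - mean_X) / SD_X at full precision:
Y = 56.73 + 12.04 * (84 - 51.96) / 8.68
Y = 56.73 + 12.04 * 32.04 / 8.68
Y = 56.73 + 385.7616 / 8.68
Y = 56.73 + 44.4426
Y = 101.1726

101.1726


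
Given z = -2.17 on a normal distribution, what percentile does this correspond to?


CDF(z) = 0.5 * (1 + erf(z/sqrt(2)))
erf(-1.5344) = -0.97
CDF = 0.015
Percentile rank = 0.015 * 100 = 1.5

1.5


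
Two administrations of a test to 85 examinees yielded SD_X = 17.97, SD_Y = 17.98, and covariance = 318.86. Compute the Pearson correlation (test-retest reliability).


r = cov(X,Y) / (SD_X * SD_Y)
r = 318.86 / (17.97 * 17.98)
r = 318.86 / 323.1006
r = 0.9869

0.9869


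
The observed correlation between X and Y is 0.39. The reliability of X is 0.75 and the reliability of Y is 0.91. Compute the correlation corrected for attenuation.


r_corrected = rxy / sqrt(rxx * ryy)
= 0.39 / sqrt(0.75 * 0.91)
= 0.39 / sqrt(0.6825)
= 0.39 / 0.826136
r_corrected = 0.4721

0.4721


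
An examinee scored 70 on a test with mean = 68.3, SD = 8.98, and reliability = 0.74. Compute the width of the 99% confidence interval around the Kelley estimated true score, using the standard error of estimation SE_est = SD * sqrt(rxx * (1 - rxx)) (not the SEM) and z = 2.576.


True score estimate = 0.74*70 + 0.26*68.3 = 69.558
SE_est = SD * sqrt(rxx * (1 - rxx)) = 8.98 * sqrt(0.74 * 0.26) = 8.98 * sqrt(0.1924) = 3.938936
CI = T_est +/- z * SE_est, so width = 2 * z * SE_est = 2 * 2.576 * 3.938936
Width = 20.2934

20.2934


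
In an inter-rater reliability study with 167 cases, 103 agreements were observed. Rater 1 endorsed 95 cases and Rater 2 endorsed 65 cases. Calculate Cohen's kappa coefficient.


P_o = 103/167 = 0.616766
P_e = (95*65 + 72*102) / 27889 = 0.484743
kappa = (P_o - P_e) / (1 - P_e)
kappa = (0.616766 - 0.484743) / (1 - 0.484743)
kappa = 0.2562

0.2562


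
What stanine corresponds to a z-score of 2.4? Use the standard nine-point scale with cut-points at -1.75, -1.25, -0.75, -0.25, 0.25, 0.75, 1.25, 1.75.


Stanine boundaries: [-1.75, -1.25, -0.75, -0.25, 0.25, 0.75, 1.25, 1.75]
z = 2.4
Check each boundary:
  z >= -1.75 -> could be stanine 2
  z >= -1.25 -> could be stanine 3
  z >= -0.75 -> could be stanine 4
  z >= -0.25 -> could be stanine 5
  z >= 0.25 -> could be stanine 6
  z >= 0.75 -> could be stanine 7
  z >= 1.25 -> could be stanine 8
  z >= 1.75 -> could be stanine 9
Highest qualifying boundary gives stanine = 9

9


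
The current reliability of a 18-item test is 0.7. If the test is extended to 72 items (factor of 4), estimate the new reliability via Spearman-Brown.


r_new = (n * rxx) / (1 + (n-1) * rxx)
r_new = (4 * 0.7) / (1 + 3 * 0.7)
r_new = 2.8 / 3.1
r_new = 0.9032

0.9032


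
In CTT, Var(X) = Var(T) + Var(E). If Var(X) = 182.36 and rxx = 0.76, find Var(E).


var_true = rxx * var_obs = 0.76 * 182.36 = 138.5936
var_error = var_obs - var_true
var_error = 182.36 - 138.5936
var_error = 43.7664

43.7664


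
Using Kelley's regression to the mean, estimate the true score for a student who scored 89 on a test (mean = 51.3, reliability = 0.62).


T_est = rxx * X + (1 - rxx) * mean
T_est = 0.62 * 89 + 0.38 * 51.3
T_est = 55.18 + 19.494
T_est = 74.674

74.674


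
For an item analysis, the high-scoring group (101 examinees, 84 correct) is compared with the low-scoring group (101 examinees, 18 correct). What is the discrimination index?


p_upper = 84/101 = 0.8317
p_lower = 18/101 = 0.1782
D = 0.8317 - 0.1782 = 0.6535

0.6535


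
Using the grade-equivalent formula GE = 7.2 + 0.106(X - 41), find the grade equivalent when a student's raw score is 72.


raw - median = 72 - 41 = 31
slope * diff = 0.106 * 31 = 3.286
GE = 7.2 + 3.286
GE = 10.486

10.486


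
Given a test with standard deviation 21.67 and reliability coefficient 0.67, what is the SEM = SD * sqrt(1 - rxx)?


SEM = SD * sqrt(1 - rxx)
SEM = 21.67 * sqrt(1 - 0.67)
SEM = 21.67 * sqrt(0.33) = 21.67 * 0.574456
SEM = 12.4485

12.4485


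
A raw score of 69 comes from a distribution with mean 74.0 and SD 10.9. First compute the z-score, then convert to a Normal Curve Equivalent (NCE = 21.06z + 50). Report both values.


z = (X - mean) / SD = (69 - 74.0) / 10.9
z = -5.0 / 10.9
z = -0.4587
NCE = NCE = 21.06z + 50
Carry z at full precision (z = -5.0 / 10.9) into the conversion:
NCE = 21.06 * (-5.0 / 10.9) + 50 = -105.3 / 10.9 + 50
NCE = -9.6606 + 50
NCE = 40.3394

40.3394


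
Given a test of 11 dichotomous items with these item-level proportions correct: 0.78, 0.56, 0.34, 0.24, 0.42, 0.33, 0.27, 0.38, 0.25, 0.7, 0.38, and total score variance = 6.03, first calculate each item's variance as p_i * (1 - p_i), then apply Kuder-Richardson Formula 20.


For each item, compute p_i * q_i:
  Item 1: 0.78 * 0.22 = 0.1716
  Item 2: 0.56 * 0.44 = 0.2464
  Item 3: 0.34 * 0.66 = 0.2244
  Item 4: 0.24 * 0.76 = 0.1824
  Item 5: 0.42 * 0.58 = 0.2436
  Item 6: 0.33 * 0.67 = 0.2211
  Item 7: 0.27 * 0.73 = 0.1971
  Item 8: 0.38 * 0.62 = 0.2356
  Item 9: 0.25 * 0.75 = 0.1875
  Item 10: 0.7 * 0.3 = 0.21
  Item 11: 0.38 * 0.62 = 0.2356
Sum(p_i * q_i) = 0.1716 + 0.2464 + 0.2244 + 0.1824 + 0.2436 + 0.2211 + 0.1971 + 0.2356 + 0.1875 + 0.21 + 0.2356 = 2.3553
KR-20 = (k/(k-1)) * (1 - Sum(p_i*q_i) / Var_total)
= (11/10) * (1 - 2.3553/6.03)
= 1.1 * 0.6094
KR-20 = 0.6703

0.6703


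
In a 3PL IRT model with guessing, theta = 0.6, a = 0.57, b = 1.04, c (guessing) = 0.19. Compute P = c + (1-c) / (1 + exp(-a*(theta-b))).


logit = 0.57*(0.6 - 1.04) = -0.2508
P* = 1/(1 + exp(--0.2508)) = 0.4376
P = 0.19 + (1 - 0.19) * 0.4376
P = 0.5445

0.5445


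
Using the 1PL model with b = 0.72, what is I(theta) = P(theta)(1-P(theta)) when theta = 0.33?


P = 1/(1+exp(-(0.33-0.72))) = 0.4037
I = P*(1-P) = 0.4037 * 0.5963
I = 0.2407

0.2407


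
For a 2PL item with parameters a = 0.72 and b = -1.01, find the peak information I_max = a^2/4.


For 2PL, max info at theta = b = -1.01
I_max = a^2 / 4 = 0.72^2 / 4
= 0.5184 / 4
I_max = 0.1296

0.1296


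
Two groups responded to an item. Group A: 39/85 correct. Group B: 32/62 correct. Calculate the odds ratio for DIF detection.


Odds_A = 39/46 = 0.8478
Odds_B = 32/30 = 1.0667
OR = Odds_A / Odds_B = 0.8478 / 1.0667
Exactly, OR = (39 * 30) / (46 * 32) = 1170 / 1472
OR = 0.7948

0.7948


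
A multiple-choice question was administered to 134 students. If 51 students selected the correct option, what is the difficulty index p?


Item difficulty p = number correct / total examinees
p = 51 / 134
p = 0.3806

0.3806


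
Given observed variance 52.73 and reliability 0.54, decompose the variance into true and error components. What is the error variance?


var_true = rxx * var_obs = 0.54 * 52.73 = 28.4742
var_error = var_obs - var_true
var_error = 52.73 - 28.4742
var_error = 24.2558

24.2558


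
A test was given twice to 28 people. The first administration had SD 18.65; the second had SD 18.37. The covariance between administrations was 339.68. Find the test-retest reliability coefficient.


r = cov(X,Y) / (SD_X * SD_Y)
r = 339.68 / (18.65 * 18.37)
r = 339.68 / 342.6005
r = 0.9915

0.9915


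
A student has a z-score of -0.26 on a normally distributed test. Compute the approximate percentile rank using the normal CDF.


CDF(z) = 0.5 * (1 + erf(z/sqrt(2)))
erf(-0.1838) = -0.2051
CDF = 0.3974
Percentile rank = 0.3974 * 100 = 39.74

39.74


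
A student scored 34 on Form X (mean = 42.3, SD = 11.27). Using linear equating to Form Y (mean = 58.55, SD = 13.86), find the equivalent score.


slope = SD_Y / SD_X = 13.86 / 11.27 ~ 1.2298
intercept = mean_Y - slope * mean_X = 58.55 - (13.86 / 11.27) * 42.3 ~ 6.5289
Y = slope * X + intercept. To avoid rounding drift from the rounded slope/intercept, evaluate the equivalent form Y = mean_Y + SD_Y * (X - mean_X) / SD_X at full precision:
Y = 58.55 + 13.86 * (34 - 42.3) / 11.27
Y = 58.55 - 13.86 * 8.3 / 11.27
Y = 58.55 - 115.038 / 11.27
Y = 58.55 - 10.2075
Y = 48.3425

48.3425


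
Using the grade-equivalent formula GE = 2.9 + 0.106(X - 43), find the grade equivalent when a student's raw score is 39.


raw - median = 39 - 43 = -4
slope * diff = 0.106 * -4 = -0.424
GE = 2.9 + -0.424
GE = 2.476

2.476


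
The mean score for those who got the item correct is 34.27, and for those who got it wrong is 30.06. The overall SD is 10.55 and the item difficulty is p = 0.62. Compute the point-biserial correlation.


q = 1 - p = 0.38
rpb = ((M1 - M0) / SD) * sqrt(p * q)
rpb = ((34.27 - 30.06) / 10.55) * sqrt(0.62 * 0.38)
rpb = 0.1937

0.1937


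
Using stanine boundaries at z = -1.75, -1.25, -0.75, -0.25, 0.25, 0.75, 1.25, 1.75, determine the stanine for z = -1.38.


Stanine boundaries: [-1.75, -1.25, -0.75, -0.25, 0.25, 0.75, 1.25, 1.75]
z = -1.38
Check each boundary:
  z >= -1.75 -> could be stanine 2
  z < -1.25
  z < -0.75
  z < -0.25
  z < 0.25
  z < 0.75
  z < 1.25
  z < 1.75
Highest qualifying boundary gives stanine = 2

2


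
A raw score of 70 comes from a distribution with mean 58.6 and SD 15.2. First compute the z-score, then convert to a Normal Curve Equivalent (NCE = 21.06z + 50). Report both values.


z = (X - mean) / SD = (70 - 58.6) / 15.2
z = 11.4 / 15.2
z = 0.75
NCE = NCE = 21.06z + 50
Carry z at full precision (z = 11.4 / 15.2) into the conversion:
NCE = 21.06 * (11.4 / 15.2) + 50 = 240.084 / 15.2 + 50
NCE = 15.795 + 50
NCE = 65.795

65.795


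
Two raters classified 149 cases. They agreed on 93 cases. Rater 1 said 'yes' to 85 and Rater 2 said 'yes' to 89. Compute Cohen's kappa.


P_o = 93/149 = 0.624161
P_e = (85*89 + 64*60) / 22201 = 0.513716
kappa = (P_o - P_e) / (1 - P_e)
kappa = (0.624161 - 0.513716) / (1 - 0.513716)
kappa = 0.2271

0.2271


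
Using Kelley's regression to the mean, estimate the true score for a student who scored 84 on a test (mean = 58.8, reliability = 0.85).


T_est = rxx * X + (1 - rxx) * mean
T_est = 0.85 * 84 + 0.15 * 58.8
T_est = 71.4 + 8.82
T_est = 80.22

80.22


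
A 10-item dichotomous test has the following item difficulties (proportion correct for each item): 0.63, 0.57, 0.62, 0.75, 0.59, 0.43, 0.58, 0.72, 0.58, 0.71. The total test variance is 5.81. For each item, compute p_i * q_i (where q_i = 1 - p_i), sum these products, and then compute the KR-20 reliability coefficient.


For each item, compute p_i * q_i:
  Item 1: 0.63 * 0.37 = 0.2331
  Item 2: 0.57 * 0.43 = 0.2451
  Item 3: 0.62 * 0.38 = 0.2356
  Item 4: 0.75 * 0.25 = 0.1875
  Item 5: 0.59 * 0.41 = 0.2419
  Item 6: 0.43 * 0.57 = 0.2451
  Item 7: 0.58 * 0.42 = 0.2436
  Item 8: 0.72 * 0.28 = 0.2016
  Item 9: 0.58 * 0.42 = 0.2436
  Item 10: 0.71 * 0.29 = 0.2059
Sum(p_i * q_i) = 0.2331 + 0.2451 + 0.2356 + 0.1875 + 0.2419 + 0.2451 + 0.2436 + 0.2016 + 0.2436 + 0.2059 = 2.283
KR-20 = (k/(k-1)) * (1 - Sum(p_i*q_i) / Var_total)
= (10/9) * (1 - 2.283/5.81)
= 1.1111 * 0.6071
KR-20 = 0.6745

0.6745


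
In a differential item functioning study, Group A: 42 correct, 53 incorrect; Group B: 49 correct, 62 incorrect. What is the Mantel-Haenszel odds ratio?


Odds_A = 42/53 = 0.7925
Odds_B = 49/62 = 0.7903
OR = Odds_A / Odds_B = 0.7925 / 0.7903
Exactly, OR = (42 * 62) / (53 * 49) = 2604 / 2597
OR = 1.0027

1.0027


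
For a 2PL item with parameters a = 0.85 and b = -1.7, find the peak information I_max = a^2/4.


For 2PL, max info at theta = b = -1.7
I_max = a^2 / 4 = 0.85^2 / 4
= 0.7225 / 4
I_max = 0.1806

0.1806


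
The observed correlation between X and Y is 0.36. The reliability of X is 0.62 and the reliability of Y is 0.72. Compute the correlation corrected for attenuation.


r_corrected = rxy / sqrt(rxx * ryy)
= 0.36 / sqrt(0.62 * 0.72)
= 0.36 / sqrt(0.4464)
= 0.36 / 0.668132
r_corrected = 0.5388

0.5388


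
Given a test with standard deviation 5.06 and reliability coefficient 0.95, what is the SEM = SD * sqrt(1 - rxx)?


SEM = SD * sqrt(1 - rxx)
SEM = 5.06 * sqrt(1 - 0.95)
SEM = 5.06 * sqrt(0.05) = 5.06 * 0.223607
SEM = 1.1315

1.1315


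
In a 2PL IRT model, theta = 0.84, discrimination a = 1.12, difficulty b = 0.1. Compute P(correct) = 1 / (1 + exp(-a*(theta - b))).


a*(theta - b) = 1.12 * (0.84 - 0.1) = 0.8288
exp(-0.8288) = 0.4366
P = 1 / (1 + 0.4366)
P = 0.6961

0.6961


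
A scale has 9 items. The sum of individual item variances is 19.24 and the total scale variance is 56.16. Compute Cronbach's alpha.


alpha = (k/(k-1)) * (1 - sum(si^2)/s_total^2)
= (9/8) * (1 - 19.24/56.16)
alpha = 0.7396

0.7396


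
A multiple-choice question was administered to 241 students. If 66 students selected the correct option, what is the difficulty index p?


Item difficulty p = number correct / total examinees
p = 66 / 241
p = 0.2739

0.2739


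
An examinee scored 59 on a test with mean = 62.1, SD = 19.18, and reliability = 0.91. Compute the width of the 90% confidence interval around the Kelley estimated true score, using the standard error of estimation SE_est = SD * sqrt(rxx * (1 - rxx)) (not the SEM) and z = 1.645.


True score estimate = 0.91*59 + 0.09*62.1 = 59.279
SE_est = SD * sqrt(rxx * (1 - rxx)) = 19.18 * sqrt(0.91 * 0.09) = 19.18 * sqrt(0.0819) = 5.488966
CI = T_est +/- z * SE_est, so width = 2 * z * SE_est = 2 * 1.645 * 5.488966
Width = 18.0587

18.0587


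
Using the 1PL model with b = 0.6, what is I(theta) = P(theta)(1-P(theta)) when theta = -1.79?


P = 1/(1+exp(-(-1.79-0.6))) = 0.0839
I = P*(1-P) = 0.0839 * 0.9161
I = 0.0769

0.0769


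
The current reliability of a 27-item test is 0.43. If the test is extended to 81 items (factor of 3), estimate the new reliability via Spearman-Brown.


r_new = (n * rxx) / (1 + (n-1) * rxx)
r_new = (3 * 0.43) / (1 + 2 * 0.43)
r_new = 1.29 / 1.86
r_new = 0.6935

0.6935


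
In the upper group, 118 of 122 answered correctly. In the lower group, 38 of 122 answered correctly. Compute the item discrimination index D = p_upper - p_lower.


p_upper = 118/122 = 0.9672
p_lower = 38/122 = 0.3115
D = 0.9672 - 0.3115 = 0.6557

0.6557


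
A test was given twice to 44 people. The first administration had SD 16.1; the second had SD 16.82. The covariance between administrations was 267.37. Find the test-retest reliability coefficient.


r = cov(X,Y) / (SD_X * SD_Y)
r = 267.37 / (16.1 * 16.82)
r = 267.37 / 270.802
r = 0.9873

0.9873


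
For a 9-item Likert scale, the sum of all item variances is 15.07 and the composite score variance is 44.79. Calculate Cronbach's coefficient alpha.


alpha = (k/(k-1)) * (1 - sum(si^2)/s_total^2)
= (9/8) * (1 - 15.07/44.79)
alpha = 0.7465

0.7465


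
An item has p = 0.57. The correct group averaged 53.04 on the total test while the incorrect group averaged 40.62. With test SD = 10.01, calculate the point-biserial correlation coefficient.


q = 1 - p = 0.43
rpb = ((M1 - M0) / SD) * sqrt(p * q)
rpb = ((53.04 - 40.62) / 10.01) * sqrt(0.57 * 0.43)
rpb = 0.6143

0.6143


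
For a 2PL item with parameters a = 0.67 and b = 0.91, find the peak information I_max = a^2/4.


For 2PL, max info at theta = b = 0.91
I_max = a^2 / 4 = 0.67^2 / 4
= 0.4489 / 4
I_max = 0.1122

0.1122


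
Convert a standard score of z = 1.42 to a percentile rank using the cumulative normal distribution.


CDF(z) = 0.5 * (1 + erf(z/sqrt(2)))
erf(1.0041) = 0.8444
CDF = 0.9222
Percentile rank = 0.9222 * 100 = 92.22

92.22
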